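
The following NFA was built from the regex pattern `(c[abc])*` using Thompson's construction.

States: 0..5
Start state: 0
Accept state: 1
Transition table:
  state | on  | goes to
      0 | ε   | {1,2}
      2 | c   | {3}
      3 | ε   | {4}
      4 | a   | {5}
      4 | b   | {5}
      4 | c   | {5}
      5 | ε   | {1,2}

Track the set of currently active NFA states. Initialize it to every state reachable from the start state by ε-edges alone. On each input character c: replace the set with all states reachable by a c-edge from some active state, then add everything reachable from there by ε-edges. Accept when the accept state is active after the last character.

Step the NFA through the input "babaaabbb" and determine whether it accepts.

Answer: REJECT

Derivation:
start: ε-closure({0}) = {0,1,2}
'b' @ 1: {}  — dead — no transitions
rest 'abaaabbb' ignored (set empty)
end set {} — state 1 not in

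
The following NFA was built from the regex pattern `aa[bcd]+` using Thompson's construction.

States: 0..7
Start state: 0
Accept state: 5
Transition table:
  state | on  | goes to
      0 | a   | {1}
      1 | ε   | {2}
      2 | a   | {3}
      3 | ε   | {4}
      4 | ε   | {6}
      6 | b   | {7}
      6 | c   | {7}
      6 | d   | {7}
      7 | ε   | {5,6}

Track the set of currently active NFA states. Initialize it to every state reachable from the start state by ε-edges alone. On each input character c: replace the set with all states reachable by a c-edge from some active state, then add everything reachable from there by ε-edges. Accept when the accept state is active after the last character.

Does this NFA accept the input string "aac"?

initial (ε-close {0}): {0}
'a' @ 1: {1,2}
'a' @ 2: {3,4,6}
'c' @ 3: {5,6,7}  [accepting]
after full input: {5,6,7}  (accept=5 in)

Answer: ACCEPT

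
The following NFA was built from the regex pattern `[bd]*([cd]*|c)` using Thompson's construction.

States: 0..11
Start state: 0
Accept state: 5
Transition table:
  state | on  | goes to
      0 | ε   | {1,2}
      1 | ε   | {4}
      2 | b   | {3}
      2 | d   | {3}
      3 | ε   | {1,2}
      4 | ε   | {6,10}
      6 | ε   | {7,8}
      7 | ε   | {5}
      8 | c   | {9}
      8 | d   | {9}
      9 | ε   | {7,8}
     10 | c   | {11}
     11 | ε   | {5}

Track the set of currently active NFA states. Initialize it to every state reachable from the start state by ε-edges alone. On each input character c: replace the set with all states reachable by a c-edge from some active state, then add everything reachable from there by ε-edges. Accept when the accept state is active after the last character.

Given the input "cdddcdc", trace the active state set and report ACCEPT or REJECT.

Answer: ACCEPT

Steps:
initial (ε-close {0}): {0,1,2,4,5,6,7,8,10}
'c' @ 1: {5,7,8,9,11}  [accepting]
'd' @ 2: {5,7,8,9}  [accepting]
'd' @ 3: {5,7,8,9}  [accepting]
'd' @ 4: {5,7,8,9}  [accepting]
'c' @ 5: {5,7,8,9}  [accepting]
'd' @ 6: {5,7,8,9}  [accepting]
'c' @ 7: {5,7,8,9}  [accepting]
end set {5,7,8,9} — state 5 in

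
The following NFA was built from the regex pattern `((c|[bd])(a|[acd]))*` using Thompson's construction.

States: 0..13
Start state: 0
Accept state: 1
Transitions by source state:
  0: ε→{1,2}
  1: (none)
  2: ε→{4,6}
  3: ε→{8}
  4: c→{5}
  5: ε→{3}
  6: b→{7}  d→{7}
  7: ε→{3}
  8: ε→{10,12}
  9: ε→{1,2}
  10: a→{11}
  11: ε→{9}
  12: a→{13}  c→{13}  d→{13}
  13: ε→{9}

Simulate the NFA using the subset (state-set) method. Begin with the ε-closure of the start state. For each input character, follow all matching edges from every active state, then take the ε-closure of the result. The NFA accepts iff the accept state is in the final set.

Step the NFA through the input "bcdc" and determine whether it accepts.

S₀ = ε-closure({0}) = {0,1,2,4,6}
'b' @ 1: {3,7,8,10,12}
'c' @ 2: {1,2,4,6,9,13}  [accepting]
'd' @ 3: {3,7,8,10,12}
'c' @ 4: {1,2,4,6,9,13}  [accepting]
after full input: {1,2,4,6,9,13}  (accept=1 in)

Answer: ACCEPT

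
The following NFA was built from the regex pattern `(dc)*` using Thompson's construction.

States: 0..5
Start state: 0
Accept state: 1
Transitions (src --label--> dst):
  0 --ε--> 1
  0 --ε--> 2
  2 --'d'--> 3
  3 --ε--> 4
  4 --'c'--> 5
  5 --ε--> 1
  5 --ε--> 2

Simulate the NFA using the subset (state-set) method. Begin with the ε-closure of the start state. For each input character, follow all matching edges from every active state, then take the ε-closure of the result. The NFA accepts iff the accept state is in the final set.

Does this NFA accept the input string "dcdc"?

Answer: ACCEPT

Steps:
initial (ε-close {0}): {0,1,2}
'd' @ 1: {3,4}
'c' @ 2: {1,2,5}  ✓accept
'd' @ 3: {3,4}
'c' @ 4: {1,2,5}  ✓accept
final: {1,2,5}; accept 1 in set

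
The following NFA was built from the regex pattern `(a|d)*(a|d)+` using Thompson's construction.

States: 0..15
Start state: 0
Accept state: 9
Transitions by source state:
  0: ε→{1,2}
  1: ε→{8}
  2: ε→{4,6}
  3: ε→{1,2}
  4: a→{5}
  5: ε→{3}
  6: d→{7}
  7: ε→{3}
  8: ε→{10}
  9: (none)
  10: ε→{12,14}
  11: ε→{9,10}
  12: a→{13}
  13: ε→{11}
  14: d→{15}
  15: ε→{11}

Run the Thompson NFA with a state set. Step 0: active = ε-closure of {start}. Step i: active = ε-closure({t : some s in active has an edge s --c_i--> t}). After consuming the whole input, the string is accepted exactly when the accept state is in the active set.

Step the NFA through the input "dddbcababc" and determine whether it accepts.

Answer: REJECT

Derivation:
initial (ε-close {0}): {0,1,2,4,6,8,10,12,14}
'd' @ 1: {1,2,3,4,6,7,8,9,10,11,12,14,15}  [accepting]
'd' @ 2: {1,2,3,4,6,7,8,9,10,11,12,14,15}  [accepting]
'd' @ 3: {1,2,3,4,6,7,8,9,10,11,12,14,15}  [accepting]
'b' @ 4: {}  — dead — no transitions
rest 'cababc' ignored (set empty)
final: {}; accept 9 not in set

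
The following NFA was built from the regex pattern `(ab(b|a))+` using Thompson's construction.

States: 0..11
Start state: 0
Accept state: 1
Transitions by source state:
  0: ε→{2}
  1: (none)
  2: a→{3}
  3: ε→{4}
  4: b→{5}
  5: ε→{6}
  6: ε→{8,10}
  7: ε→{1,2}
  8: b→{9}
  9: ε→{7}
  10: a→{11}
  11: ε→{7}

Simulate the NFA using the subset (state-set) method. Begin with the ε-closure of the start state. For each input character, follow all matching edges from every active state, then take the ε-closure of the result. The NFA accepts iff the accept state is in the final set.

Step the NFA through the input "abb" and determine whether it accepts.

initial (ε-close {0}): {0,2}
'a' @ 1: {3,4}
'b' @ 2: {5,6,8,10}
'b' @ 3: {1,2,7,9}  (accept∈set)
after full input: {1,2,7,9}  (accept=1 in)

Answer: ACCEPT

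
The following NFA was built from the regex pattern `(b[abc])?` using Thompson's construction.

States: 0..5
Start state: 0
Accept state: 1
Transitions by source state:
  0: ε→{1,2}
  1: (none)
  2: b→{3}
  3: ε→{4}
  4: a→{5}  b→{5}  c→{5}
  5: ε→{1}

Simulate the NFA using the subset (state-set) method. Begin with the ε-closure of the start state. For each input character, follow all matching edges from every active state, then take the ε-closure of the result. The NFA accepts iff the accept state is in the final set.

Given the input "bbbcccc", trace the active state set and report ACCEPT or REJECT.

S₀ = ε-closure({0}) = {0,1,2}
'b' @ 1: {3,4}
'b' @ 2: {1,5}  ✓accept
'b' @ 3: {}  — dead — no transitions
rest 'cccc' ignored (set empty)
after full input: {}  (accept=1 not in)

Answer: REJECT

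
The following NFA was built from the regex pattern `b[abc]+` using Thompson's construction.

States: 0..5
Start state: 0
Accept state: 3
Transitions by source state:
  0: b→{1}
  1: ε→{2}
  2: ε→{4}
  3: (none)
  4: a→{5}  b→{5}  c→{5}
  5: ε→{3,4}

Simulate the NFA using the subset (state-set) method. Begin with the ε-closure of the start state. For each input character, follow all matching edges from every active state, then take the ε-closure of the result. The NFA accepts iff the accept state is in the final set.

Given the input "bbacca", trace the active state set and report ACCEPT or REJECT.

start: ε-closure({0}) = {0}
'b' @ 1: {1,2,4}
'b' @ 2: {3,4,5}  [accepting]
'a' @ 3: {3,4,5}  [accepting]
'c' @ 4: {3,4,5}  [accepting]
'c' @ 5: {3,4,5}  [accepting]
'a' @ 6: {3,4,5}  [accepting]
final: {3,4,5}; accept 3 in set

Answer: ACCEPT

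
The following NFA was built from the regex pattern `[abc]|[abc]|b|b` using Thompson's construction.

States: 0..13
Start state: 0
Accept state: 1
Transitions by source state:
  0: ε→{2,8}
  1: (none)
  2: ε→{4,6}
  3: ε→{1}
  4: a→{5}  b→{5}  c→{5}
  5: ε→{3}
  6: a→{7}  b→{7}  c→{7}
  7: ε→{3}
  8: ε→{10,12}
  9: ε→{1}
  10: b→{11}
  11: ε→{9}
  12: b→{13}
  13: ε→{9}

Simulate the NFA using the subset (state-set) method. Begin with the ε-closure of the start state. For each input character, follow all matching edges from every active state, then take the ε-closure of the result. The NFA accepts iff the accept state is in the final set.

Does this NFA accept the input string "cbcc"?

Answer: REJECT

Steps:
initial (ε-close {0}): {0,2,4,6,8,10,12}
'c' @ 1: {1,3,5,7}  [accepting]
'b' @ 2: {}  — no active states
rest 'cc' ignored (set empty)
after full input: {}  (accept=1 not in)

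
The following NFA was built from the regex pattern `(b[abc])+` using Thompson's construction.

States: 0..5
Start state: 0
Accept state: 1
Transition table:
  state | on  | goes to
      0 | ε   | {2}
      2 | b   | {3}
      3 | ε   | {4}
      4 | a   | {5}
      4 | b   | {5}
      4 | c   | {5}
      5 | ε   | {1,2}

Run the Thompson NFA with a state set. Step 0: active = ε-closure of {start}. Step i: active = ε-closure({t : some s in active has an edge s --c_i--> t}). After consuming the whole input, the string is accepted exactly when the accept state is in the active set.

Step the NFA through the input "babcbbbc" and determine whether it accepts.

Answer: ACCEPT

Steps:
initial (ε-close {0}): {0,2}
'b' @ 1: {3,4}
'a' @ 2: {1,2,5}  [accepting]
'b' @ 3: {3,4}
'c' @ 4: {1,2,5}  [accepting]
'b' @ 5: {3,4}
'b' @ 6: {1,2,5}  [accepting]
'b' @ 7: {3,4}
'c' @ 8: {1,2,5}  [accepting]
end set {1,2,5} — state 1 in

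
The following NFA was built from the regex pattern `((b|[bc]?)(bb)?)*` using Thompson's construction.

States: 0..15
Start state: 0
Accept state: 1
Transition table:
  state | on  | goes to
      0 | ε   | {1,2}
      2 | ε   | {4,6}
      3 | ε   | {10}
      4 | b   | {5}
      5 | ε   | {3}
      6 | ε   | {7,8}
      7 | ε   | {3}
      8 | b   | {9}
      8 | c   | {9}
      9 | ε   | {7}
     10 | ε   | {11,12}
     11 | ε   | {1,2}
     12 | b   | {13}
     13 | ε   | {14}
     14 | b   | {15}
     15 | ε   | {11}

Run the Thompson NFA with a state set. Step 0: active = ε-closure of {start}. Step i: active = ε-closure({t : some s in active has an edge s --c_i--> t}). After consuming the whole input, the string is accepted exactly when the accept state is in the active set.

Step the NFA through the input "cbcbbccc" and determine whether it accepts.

Answer: ACCEPT

Derivation:
start: ε-closure({0}) = {0,1,2,3,4,6,7,8,10,11,12}
'c' @ 1: {1,2,3,4,6,7,8,9,10,11,12}  [accepting]
'b' @ 2: {1,2,3,4,5,6,7,8,9,10,11,12,13,14}  [accepting]
'c' @ 3: {1,2,3,4,6,7,8,9,10,11,12}  [accepting]
'b' @ 4: {1,2,3,4,5,6,7,8,9,10,11,12,13,14}  [accepting]
'b' @ 5: {1,2,3,4,5,6,7,8,9,10,11,12,13,14,15}  [accepting]
'c' @ 6: {1,2,3,4,6,7,8,9,10,11,12}  [accepting]
'c' @ 7: {1,2,3,4,6,7,8,9,10,11,12}  [accepting]
'c' @ 8: {1,2,3,4,6,7,8,9,10,11,12}  [accepting]
final: {1,2,3,4,6,7,8,9,10,11,12}; accept 1 in set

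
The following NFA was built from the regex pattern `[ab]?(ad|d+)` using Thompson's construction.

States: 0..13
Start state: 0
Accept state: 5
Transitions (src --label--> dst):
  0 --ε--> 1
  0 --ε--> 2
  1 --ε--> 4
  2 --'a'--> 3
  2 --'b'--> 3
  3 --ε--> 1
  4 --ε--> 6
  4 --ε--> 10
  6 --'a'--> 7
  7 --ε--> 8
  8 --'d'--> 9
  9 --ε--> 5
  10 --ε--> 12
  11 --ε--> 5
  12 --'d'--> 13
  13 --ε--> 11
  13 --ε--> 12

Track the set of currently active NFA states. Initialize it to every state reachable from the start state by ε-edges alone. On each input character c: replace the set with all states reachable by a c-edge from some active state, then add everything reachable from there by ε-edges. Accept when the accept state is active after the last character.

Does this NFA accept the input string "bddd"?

initial (ε-close {0}): {0,1,2,4,6,10,12}
'b' @ 1: {1,3,4,6,10,12}
'd' @ 2: {5,11,12,13}  ✓accept
'd' @ 3: {5,11,12,13}  ✓accept
'd' @ 4: {5,11,12,13}  ✓accept
final: {5,11,12,13}; accept 5 in set

Answer: ACCEPT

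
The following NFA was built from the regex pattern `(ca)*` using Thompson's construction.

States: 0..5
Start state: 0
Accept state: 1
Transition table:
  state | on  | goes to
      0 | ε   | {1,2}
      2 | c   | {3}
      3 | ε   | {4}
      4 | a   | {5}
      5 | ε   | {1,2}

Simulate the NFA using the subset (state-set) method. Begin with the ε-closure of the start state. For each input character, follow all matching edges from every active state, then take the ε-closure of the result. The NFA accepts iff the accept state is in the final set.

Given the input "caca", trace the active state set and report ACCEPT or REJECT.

Answer: ACCEPT

Derivation:
S₀ = ε-closure({0}) = {0,1,2}
'c' @ 1: {3,4}
'a' @ 2: {1,2,5}  (accept∈set)
'c' @ 3: {3,4}
'a' @ 4: {1,2,5}  (accept∈set)
final: {1,2,5}; accept 1 in set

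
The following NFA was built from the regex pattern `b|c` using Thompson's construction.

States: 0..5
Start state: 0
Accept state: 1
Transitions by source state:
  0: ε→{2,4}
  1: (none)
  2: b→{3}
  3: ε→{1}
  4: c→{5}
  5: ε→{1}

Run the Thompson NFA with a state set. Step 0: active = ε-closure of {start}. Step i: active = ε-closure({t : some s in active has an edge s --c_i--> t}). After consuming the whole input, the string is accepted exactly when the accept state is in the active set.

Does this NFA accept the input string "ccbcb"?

start: ε-closure({0}) = {0,2,4}
'c' @ 1: {1,5}  (accept∈set)
'c' @ 2: {}  — dead — no transitions
rest 'bcb' ignored (set empty)
final: {}; accept 1 not in set

Answer: REJECT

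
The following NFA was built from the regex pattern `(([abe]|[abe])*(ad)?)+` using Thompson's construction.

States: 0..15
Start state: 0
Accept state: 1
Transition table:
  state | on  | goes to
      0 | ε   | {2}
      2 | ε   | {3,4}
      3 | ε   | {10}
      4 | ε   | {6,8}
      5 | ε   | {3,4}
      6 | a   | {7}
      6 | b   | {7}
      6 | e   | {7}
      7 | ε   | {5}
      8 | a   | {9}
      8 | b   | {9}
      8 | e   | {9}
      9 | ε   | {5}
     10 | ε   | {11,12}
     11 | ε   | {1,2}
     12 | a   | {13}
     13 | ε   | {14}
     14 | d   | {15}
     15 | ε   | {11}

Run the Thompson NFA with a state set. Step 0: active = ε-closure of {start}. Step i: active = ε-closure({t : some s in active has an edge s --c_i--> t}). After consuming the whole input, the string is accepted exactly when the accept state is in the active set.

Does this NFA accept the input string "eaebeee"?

S₀ = ε-closure({0}) = {0,1,2,3,4,6,8,10,11,12}
'e' @ 1: {1,2,3,4,5,6,7,8,9,10,11,12}  (accept∈set)
'a' @ 2: {1,2,3,4,5,6,7,8,9,10,11,12,13,14}  (accept∈set)
'e' @ 3: {1,2,3,4,5,6,7,8,9,10,11,12}  (accept∈set)
'b' @ 4: {1,2,3,4,5,6,7,8,9,10,11,12}  (accept∈set)
'e' @ 5: {1,2,3,4,5,6,7,8,9,10,11,12}  (accept∈set)
'e' @ 6: {1,2,3,4,5,6,7,8,9,10,11,12}  (accept∈set)
'e' @ 7: {1,2,3,4,5,6,7,8,9,10,11,12}  (accept∈set)
final: {1,2,3,4,5,6,7,8,9,10,11,12}; accept 1 in set

Answer: ACCEPT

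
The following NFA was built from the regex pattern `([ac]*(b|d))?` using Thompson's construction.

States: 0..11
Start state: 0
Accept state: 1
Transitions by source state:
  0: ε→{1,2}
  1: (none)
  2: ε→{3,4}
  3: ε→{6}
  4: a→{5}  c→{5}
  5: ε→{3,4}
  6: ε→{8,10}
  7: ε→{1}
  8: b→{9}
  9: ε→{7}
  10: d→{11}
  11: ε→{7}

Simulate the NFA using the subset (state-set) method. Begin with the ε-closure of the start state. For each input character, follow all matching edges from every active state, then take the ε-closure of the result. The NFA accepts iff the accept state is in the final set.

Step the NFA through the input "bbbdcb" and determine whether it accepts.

S₀ = ε-closure({0}) = {0,1,2,3,4,6,8,10}
'b' @ 1: {1,7,9}  (accept∈set)
'b' @ 2: {}  — no active states
rest 'bdcb' ignored (set empty)
after full input: {}  (accept=1 not in)

Answer: REJECT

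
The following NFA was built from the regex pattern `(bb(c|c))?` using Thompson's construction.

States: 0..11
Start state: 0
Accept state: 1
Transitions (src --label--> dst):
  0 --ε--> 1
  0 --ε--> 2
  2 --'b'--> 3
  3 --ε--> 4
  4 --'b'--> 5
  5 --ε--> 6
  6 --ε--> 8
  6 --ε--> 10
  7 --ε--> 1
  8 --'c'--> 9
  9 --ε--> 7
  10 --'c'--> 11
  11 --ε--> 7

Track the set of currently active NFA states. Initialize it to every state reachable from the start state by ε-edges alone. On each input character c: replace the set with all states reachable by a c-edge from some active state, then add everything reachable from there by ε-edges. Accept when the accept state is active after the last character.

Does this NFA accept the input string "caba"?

Answer: REJECT

Trace:
S₀ = ε-closure({0}) = {0,1,2}
'c' @ 1: {}  — dead — no transitions
rest 'aba' ignored (set empty)
final: {}; accept 1 not in set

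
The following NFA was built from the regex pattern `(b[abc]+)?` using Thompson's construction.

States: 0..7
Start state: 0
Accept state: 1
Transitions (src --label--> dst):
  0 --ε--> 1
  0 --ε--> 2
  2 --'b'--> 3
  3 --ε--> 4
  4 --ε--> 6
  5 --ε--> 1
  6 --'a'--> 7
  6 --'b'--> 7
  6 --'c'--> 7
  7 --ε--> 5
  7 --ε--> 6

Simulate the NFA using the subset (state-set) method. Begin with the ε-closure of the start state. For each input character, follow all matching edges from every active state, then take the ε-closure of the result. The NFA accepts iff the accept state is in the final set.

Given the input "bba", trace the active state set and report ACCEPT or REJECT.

Answer: ACCEPT

Trace:
S₀ = ε-closure({0}) = {0,1,2}
'b' @ 1: {3,4,6}
'b' @ 2: {1,5,6,7}  (accept∈set)
'a' @ 3: {1,5,6,7}  (accept∈set)
after full input: {1,5,6,7}  (accept=1 in)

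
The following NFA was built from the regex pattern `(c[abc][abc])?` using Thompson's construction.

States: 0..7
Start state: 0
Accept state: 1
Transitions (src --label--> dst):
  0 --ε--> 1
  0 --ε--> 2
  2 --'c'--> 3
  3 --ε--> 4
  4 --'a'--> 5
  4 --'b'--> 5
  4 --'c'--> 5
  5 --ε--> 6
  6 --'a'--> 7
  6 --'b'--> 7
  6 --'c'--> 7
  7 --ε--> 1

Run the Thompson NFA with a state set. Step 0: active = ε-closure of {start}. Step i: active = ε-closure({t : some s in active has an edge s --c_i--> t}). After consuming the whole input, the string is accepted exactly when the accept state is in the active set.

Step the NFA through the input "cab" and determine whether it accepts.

S₀ = ε-closure({0}) = {0,1,2}
'c' @ 1: {3,4}
'a' @ 2: {5,6}
'b' @ 3: {1,7}  (accept∈set)
final: {1,7}; accept 1 in set

Answer: ACCEPT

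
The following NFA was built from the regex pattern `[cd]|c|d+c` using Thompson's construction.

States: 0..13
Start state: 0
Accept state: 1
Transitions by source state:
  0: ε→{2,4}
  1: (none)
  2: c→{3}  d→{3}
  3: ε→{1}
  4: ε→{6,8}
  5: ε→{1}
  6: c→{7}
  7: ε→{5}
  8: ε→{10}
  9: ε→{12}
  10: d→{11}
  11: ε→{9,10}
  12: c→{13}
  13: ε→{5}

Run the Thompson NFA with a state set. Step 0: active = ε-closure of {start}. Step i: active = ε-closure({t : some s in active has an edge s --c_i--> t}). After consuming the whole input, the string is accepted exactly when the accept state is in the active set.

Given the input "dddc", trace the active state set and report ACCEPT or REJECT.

Answer: ACCEPT

Derivation:
S₀ = ε-closure({0}) = {0,2,4,6,8,10}
'd' @ 1: {1,3,9,10,11,12}  ✓accept
'd' @ 2: {9,10,11,12}
'd' @ 3: {9,10,11,12}
'c' @ 4: {1,5,13}  ✓accept
after full input: {1,5,13}  (accept=1 in)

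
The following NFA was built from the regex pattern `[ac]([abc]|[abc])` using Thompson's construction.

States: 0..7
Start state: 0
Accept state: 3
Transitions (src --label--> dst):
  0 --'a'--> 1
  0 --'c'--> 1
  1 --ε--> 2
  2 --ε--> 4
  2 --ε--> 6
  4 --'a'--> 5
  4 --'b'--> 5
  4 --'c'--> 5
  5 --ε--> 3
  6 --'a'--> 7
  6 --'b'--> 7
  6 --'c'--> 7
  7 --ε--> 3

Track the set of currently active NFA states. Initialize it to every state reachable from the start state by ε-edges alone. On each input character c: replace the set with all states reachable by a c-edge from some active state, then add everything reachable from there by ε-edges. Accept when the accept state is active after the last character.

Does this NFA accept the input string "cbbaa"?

S₀ = ε-closure({0}) = {0}
'c' @ 1: {1,2,4,6}
'b' @ 2: {3,5,7}  [accepting]
'b' @ 3: {}  — state set empty
rest 'aa' ignored (set empty)
end set {} — state 3 not in

Answer: REJECT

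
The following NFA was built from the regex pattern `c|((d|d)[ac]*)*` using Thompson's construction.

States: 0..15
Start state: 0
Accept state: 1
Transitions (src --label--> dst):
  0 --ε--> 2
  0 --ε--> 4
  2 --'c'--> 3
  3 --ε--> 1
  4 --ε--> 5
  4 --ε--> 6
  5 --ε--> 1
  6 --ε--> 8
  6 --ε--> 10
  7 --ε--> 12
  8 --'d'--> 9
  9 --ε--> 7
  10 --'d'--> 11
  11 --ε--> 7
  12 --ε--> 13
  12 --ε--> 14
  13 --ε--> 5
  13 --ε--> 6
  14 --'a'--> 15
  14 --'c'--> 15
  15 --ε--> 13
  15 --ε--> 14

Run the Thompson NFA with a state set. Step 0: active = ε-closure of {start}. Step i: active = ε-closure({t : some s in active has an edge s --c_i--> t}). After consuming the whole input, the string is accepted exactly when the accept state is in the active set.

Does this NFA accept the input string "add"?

Answer: REJECT

Trace:
start: ε-closure({0}) = {0,1,2,4,5,6,8,10}
'a' @ 1: {}  — state set empty
rest 'dd' ignored (set empty)
final: {}; accept 1 not in set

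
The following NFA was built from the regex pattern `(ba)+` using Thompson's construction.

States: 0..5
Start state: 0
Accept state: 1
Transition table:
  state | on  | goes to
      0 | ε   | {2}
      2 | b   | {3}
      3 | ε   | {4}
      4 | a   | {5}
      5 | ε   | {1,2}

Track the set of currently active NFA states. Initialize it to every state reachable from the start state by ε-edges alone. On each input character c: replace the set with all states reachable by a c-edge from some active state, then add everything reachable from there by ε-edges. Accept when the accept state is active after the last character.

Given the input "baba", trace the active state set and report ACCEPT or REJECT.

initial (ε-close {0}): {0,2}
'b' @ 1: {3,4}
'a' @ 2: {1,2,5}  ✓accept
'b' @ 3: {3,4}
'a' @ 4: {1,2,5}  ✓accept
after full input: {1,2,5}  (accept=1 in)

Answer: ACCEPT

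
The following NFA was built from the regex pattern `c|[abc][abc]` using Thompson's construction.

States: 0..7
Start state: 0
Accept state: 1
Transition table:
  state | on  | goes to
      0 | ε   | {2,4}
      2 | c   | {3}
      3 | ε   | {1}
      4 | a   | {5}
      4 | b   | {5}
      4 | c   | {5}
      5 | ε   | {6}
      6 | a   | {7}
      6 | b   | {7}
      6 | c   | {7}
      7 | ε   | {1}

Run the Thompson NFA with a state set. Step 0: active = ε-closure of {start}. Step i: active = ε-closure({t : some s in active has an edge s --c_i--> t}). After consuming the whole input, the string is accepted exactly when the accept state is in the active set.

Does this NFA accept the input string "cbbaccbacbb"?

start: ε-closure({0}) = {0,2,4}
'c' @ 1: {1,3,5,6}  ✓accept
'b' @ 2: {1,7}  ✓accept
'b' @ 3: {}  — dead — no transitions
rest 'accbacbb' ignored (set empty)
after full input: {}  (accept=1 not in)

Answer: REJECT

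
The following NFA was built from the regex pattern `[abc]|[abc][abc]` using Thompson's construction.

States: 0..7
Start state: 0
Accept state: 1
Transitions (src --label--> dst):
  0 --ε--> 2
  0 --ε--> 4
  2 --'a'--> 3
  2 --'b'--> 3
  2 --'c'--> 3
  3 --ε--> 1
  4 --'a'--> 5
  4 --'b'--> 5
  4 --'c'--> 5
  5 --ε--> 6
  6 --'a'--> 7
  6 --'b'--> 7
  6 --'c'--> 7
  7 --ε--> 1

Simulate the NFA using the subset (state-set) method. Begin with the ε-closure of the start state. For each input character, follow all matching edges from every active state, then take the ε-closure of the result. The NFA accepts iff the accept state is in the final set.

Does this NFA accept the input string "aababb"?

initial (ε-close {0}): {0,2,4}
'a' @ 1: {1,3,5,6}  [accepting]
'a' @ 2: {1,7}  [accepting]
'b' @ 3: {}  — dead — no transitions
rest 'abb' ignored (set empty)
end set {} — state 1 not in

Answer: REJECT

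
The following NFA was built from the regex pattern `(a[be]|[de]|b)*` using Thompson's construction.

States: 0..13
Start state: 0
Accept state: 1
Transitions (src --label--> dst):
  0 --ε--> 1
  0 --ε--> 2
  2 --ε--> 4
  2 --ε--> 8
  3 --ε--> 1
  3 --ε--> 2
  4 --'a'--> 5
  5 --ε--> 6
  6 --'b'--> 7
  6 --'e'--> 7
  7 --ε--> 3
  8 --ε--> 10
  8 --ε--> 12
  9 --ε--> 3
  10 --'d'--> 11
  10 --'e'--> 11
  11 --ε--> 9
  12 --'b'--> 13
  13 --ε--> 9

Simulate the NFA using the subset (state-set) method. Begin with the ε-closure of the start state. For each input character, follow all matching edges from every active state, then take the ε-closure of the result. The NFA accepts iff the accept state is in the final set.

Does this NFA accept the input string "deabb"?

Answer: ACCEPT

Derivation:
start: ε-closure({0}) = {0,1,2,4,8,10,12}
'd' @ 1: {1,2,3,4,8,9,10,11,12}  (accept∈set)
'e' @ 2: {1,2,3,4,8,9,10,11,12}  (accept∈set)
'a' @ 3: {5,6}
'b' @ 4: {1,2,3,4,7,8,10,12}  (accept∈set)
'b' @ 5: {1,2,3,4,8,9,10,12,13}  (accept∈set)
end set {1,2,3,4,8,9,10,12,13} — state 1 in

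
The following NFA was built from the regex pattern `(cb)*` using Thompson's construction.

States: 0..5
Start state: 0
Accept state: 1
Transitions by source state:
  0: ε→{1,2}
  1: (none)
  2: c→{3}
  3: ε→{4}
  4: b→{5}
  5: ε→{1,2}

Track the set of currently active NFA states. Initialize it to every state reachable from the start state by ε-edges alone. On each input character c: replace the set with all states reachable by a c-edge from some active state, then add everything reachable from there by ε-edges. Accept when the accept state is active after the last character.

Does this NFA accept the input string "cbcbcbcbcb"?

Answer: ACCEPT

Derivation:
start: ε-closure({0}) = {0,1,2}
'c' @ 1: {3,4}
'b' @ 2: {1,2,5}  (accept∈set)
'c' @ 3: {3,4}
'b' @ 4: {1,2,5}  (accept∈set)
'c' @ 5: {3,4}
'b' @ 6: {1,2,5}  (accept∈set)
'c' @ 7: {3,4}
'b' @ 8: {1,2,5}  (accept∈set)
'c' @ 9: {3,4}
'b' @ 10: {1,2,5}  (accept∈set)
after full input: {1,2,5}  (accept=1 in)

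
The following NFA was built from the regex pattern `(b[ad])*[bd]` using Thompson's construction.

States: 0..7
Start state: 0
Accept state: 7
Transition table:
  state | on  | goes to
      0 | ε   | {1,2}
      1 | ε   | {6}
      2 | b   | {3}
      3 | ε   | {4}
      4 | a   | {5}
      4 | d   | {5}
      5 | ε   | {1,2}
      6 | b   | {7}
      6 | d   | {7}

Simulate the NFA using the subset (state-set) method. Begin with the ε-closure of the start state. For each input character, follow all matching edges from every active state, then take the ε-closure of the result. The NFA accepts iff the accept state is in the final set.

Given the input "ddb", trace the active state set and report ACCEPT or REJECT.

Answer: REJECT

Steps:
S₀ = ε-closure({0}) = {0,1,2,6}
'd' @ 1: {7}  ✓accept
'd' @ 2: {}  — state set empty
rest 'b' ignored (set empty)
after full input: {}  (accept=7 not in)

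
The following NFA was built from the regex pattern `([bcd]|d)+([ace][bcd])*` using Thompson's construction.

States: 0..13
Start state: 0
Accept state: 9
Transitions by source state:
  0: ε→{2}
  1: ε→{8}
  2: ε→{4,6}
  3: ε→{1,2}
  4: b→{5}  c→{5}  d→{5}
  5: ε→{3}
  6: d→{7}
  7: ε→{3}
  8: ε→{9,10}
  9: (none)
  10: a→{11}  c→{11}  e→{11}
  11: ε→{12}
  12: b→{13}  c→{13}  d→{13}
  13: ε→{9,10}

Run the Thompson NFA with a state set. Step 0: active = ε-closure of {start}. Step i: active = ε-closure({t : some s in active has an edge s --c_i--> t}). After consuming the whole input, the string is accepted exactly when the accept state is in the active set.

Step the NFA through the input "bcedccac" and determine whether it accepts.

Answer: ACCEPT

Trace:
S₀ = ε-closure({0}) = {0,2,4,6}
'b' @ 1: {1,2,3,4,5,6,8,9,10}  (accept∈set)
'c' @ 2: {1,2,3,4,5,6,8,9,10,11,12}  (accept∈set)
'e' @ 3: {11,12}
'd' @ 4: {9,10,13}  (accept∈set)
'c' @ 5: {11,12}
'c' @ 6: {9,10,13}  (accept∈set)
'a' @ 7: {11,12}
'c' @ 8: {9,10,13}  (accept∈set)
after full input: {9,10,13}  (accept=9 in)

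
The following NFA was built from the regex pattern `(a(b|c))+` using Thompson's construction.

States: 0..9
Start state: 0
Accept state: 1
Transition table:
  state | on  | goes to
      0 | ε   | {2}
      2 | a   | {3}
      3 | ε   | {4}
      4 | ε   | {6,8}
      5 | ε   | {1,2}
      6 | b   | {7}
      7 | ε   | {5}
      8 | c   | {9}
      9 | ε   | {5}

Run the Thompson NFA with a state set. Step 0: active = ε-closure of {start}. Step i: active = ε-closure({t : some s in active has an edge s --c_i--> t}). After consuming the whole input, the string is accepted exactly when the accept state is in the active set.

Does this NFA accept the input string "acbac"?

Answer: REJECT

Trace:
start: ε-closure({0}) = {0,2}
'a' @ 1: {3,4,6,8}
'c' @ 2: {1,2,5,9}  (accept∈set)
'b' @ 3: {}  — no active states
rest 'ac' ignored (set empty)
after full input: {}  (accept=1 not in)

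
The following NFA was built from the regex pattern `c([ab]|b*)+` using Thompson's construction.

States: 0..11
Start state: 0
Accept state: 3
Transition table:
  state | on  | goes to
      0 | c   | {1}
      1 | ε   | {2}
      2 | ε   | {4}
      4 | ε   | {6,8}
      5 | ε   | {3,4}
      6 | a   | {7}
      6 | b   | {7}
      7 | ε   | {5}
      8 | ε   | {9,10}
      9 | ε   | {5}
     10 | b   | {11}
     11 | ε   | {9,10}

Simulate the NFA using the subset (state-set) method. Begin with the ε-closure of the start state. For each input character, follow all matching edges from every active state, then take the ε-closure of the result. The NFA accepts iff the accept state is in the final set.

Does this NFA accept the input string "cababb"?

Answer: ACCEPT

Steps:
initial (ε-close {0}): {0}
'c' @ 1: {1,2,3,4,5,6,8,9,10}  ✓accept
'a' @ 2: {3,4,5,6,7,8,9,10}  ✓accept
'b' @ 3: {3,4,5,6,7,8,9,10,11}  ✓accept
'a' @ 4: {3,4,5,6,7,8,9,10}  ✓accept
'b' @ 5: {3,4,5,6,7,8,9,10,11}  ✓accept
'b' @ 6: {3,4,5,6,7,8,9,10,11}  ✓accept
after full input: {3,4,5,6,7,8,9,10,11}  (accept=3 in)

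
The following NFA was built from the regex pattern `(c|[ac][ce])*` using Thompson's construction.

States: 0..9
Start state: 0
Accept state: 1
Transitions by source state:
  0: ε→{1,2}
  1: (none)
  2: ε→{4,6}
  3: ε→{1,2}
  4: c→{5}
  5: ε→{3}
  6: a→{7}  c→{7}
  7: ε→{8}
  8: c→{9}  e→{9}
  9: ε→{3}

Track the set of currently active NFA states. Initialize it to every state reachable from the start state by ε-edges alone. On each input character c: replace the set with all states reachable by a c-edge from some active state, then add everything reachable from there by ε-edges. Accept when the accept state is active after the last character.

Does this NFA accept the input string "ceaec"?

Answer: ACCEPT

Derivation:
S₀ = ε-closure({0}) = {0,1,2,4,6}
'c' @ 1: {1,2,3,4,5,6,7,8}  [accepting]
'e' @ 2: {1,2,3,4,6,9}  [accepting]
'a' @ 3: {7,8}
'e' @ 4: {1,2,3,4,6,9}  [accepting]
'c' @ 5: {1,2,3,4,5,6,7,8}  [accepting]
final: {1,2,3,4,5,6,7,8}; accept 1 in set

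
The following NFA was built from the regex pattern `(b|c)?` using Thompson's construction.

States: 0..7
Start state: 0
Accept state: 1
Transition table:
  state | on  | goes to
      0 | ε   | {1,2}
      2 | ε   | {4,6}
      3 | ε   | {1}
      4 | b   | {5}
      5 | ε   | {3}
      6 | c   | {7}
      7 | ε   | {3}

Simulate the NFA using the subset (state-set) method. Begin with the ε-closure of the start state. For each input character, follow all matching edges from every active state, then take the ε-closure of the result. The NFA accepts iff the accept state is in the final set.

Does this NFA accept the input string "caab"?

S₀ = ε-closure({0}) = {0,1,2,4,6}
'c' @ 1: {1,3,7}  (accept∈set)
'a' @ 2: {}  — dead — no transitions
rest 'ab' ignored (set empty)
final: {}; accept 1 not in set

Answer: REJECT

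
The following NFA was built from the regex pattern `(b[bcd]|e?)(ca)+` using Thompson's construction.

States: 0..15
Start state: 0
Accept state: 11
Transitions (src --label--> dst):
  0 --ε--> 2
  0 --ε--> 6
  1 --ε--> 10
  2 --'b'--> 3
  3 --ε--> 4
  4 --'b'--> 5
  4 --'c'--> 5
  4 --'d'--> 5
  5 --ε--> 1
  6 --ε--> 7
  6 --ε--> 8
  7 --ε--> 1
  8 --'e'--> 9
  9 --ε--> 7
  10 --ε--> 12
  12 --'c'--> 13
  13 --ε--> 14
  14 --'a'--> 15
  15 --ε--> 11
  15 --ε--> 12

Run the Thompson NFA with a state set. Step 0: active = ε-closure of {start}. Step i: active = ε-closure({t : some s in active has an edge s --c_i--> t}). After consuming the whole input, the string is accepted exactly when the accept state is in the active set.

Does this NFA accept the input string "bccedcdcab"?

Answer: REJECT

Derivation:
start: ε-closure({0}) = {0,1,2,6,7,8,10,12}
'b' @ 1: {3,4}
'c' @ 2: {1,5,10,12}
'c' @ 3: {13,14}
'e' @ 4: {}  — no active states
rest 'dcdcab' ignored (set empty)
end set {} — state 11 not in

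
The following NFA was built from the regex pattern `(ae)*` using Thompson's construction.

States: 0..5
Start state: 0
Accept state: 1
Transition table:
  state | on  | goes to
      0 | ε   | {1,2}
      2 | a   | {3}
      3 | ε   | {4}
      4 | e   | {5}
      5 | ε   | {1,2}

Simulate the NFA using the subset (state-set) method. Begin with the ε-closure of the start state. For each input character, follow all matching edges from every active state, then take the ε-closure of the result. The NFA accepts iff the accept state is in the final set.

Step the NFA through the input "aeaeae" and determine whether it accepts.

Answer: ACCEPT

Derivation:
start: ε-closure({0}) = {0,1,2}
'a' @ 1: {3,4}
'e' @ 2: {1,2,5}  (accept∈set)
'a' @ 3: {3,4}
'e' @ 4: {1,2,5}  (accept∈set)
'a' @ 5: {3,4}
'e' @ 6: {1,2,5}  (accept∈set)
final: {1,2,5}; accept 1 in set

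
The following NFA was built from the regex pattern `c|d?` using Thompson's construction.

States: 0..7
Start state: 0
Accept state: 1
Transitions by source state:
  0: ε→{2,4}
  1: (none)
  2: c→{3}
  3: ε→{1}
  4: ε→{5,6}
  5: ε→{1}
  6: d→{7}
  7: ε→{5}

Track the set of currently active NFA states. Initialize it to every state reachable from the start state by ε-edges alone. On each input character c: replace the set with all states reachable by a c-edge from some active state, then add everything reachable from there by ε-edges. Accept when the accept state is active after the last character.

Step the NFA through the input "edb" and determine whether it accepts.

initial (ε-close {0}): {0,1,2,4,5,6}
'e' @ 1: {}  — no active states
rest 'db' ignored (set empty)
after full input: {}  (accept=1 not in)

Answer: REJECT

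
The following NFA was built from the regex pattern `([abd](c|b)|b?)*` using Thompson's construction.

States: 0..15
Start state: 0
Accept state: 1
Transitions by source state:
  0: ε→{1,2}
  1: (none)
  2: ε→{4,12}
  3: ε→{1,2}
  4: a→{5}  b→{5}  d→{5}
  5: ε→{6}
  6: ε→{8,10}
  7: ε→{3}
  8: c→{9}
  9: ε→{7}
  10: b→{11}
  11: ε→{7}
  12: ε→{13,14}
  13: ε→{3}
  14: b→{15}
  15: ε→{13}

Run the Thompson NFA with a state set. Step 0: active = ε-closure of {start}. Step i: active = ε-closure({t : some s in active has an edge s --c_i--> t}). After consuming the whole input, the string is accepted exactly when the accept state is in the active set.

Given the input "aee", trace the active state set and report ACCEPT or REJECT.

Answer: REJECT

Trace:
initial (ε-close {0}): {0,1,2,3,4,12,13,14}
'a' @ 1: {5,6,8,10}
'e' @ 2: {}  — no active states
rest 'e' ignored (set empty)
end set {} — state 1 not in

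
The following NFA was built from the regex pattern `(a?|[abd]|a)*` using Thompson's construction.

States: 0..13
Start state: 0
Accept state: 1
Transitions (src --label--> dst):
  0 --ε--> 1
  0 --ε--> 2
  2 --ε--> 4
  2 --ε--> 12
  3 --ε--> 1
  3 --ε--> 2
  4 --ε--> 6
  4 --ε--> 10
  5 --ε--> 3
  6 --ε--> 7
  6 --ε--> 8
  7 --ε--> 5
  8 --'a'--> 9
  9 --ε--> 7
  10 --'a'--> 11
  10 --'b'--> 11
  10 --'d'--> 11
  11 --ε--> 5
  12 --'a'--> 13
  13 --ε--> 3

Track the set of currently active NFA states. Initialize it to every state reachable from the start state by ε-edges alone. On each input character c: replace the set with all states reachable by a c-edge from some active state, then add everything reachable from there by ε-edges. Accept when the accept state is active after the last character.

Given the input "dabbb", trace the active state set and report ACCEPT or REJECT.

S₀ = ε-closure({0}) = {0,1,2,3,4,5,6,7,8,10,12}
'd' @ 1: {1,2,3,4,5,6,7,8,10,11,12}  (accept∈set)
'a' @ 2: {1,2,3,4,5,6,7,8,9,10,11,12,13}  (accept∈set)
'b' @ 3: {1,2,3,4,5,6,7,8,10,11,12}  (accept∈set)
'b' @ 4: {1,2,3,4,5,6,7,8,10,11,12}  (accept∈set)
'b' @ 5: {1,2,3,4,5,6,7,8,10,11,12}  (accept∈set)
end set {1,2,3,4,5,6,7,8,10,11,12} — state 1 in

Answer: ACCEPT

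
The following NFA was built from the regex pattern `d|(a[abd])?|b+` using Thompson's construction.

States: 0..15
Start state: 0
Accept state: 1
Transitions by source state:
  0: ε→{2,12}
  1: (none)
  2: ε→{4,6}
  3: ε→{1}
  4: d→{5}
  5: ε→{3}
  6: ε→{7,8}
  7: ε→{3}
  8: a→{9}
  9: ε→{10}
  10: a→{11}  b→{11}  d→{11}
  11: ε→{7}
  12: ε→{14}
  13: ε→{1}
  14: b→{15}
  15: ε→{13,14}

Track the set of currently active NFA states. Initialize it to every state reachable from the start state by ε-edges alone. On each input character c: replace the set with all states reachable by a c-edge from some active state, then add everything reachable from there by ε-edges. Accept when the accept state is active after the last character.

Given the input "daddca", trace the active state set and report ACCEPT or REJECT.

initial (ε-close {0}): {0,1,2,3,4,6,7,8,12,14}
'd' @ 1: {1,3,5}  (accept∈set)
'a' @ 2: {}  — no active states
rest 'ddca' ignored (set empty)
after full input: {}  (accept=1 not in)

Answer: REJECT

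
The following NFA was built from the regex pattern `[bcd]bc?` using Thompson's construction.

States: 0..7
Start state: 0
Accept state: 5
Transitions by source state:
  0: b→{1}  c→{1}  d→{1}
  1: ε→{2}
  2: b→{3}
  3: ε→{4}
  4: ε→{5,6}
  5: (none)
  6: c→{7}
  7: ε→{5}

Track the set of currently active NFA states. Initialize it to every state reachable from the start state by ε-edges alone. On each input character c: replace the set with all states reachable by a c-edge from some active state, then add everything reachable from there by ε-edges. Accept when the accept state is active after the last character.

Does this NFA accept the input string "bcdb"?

Answer: REJECT

Derivation:
initial (ε-close {0}): {0}
'b' @ 1: {1,2}
'c' @ 2: {}  — no active states
rest 'db' ignored (set empty)
after full input: {}  (accept=5 not in)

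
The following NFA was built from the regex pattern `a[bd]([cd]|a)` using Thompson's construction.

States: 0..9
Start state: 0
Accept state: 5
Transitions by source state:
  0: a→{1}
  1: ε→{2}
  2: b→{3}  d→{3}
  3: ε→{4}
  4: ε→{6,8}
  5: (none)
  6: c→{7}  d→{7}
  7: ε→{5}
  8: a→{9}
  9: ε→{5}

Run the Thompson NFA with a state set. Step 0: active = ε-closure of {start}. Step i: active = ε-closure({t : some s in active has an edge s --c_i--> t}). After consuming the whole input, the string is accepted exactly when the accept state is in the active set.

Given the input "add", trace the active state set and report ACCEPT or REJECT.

start: ε-closure({0}) = {0}
'a' @ 1: {1,2}
'd' @ 2: {3,4,6,8}
'd' @ 3: {5,7}  [accepting]
after full input: {5,7}  (accept=5 in)

Answer: ACCEPT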